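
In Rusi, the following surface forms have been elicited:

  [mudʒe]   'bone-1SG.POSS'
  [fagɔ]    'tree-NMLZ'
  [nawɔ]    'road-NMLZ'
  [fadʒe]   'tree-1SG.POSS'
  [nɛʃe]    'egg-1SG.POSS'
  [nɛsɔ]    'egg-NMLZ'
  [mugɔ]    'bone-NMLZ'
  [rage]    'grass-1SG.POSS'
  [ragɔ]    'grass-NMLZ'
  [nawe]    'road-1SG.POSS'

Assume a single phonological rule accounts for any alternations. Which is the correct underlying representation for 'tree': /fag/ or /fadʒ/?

/fadʒ/

'tree' shows [g] ~ [dʒ] at the end of the stem ([fagɔ] vs [fadʒe]).
But 'grass' keeps [g] in both environments ([ragɔ], [rage]), so there is no rule changing /g/ to [dʒ] before the 1SG.POSS suffix.
So /dʒ/ is underlying, and a rule of depalatalization — palato-alveolar /dʒ/ and /ʃ/ become [g] and [s] when no front vowel follows — gives [g].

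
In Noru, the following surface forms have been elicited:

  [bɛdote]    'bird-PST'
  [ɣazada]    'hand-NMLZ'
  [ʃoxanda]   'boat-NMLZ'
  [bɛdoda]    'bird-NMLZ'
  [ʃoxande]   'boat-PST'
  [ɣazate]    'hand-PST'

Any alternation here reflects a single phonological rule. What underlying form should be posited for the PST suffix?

/-te/

The PST morpheme has two allomorphs, [-de] and [-te].
By contrast the NMLZ suffix keeps its initial [d] throughout — that segment must be underlying.
The PST suffix is therefore /-te/ underlyingly, with post-nasal voicing: voiceless stops become voiced after a nasal.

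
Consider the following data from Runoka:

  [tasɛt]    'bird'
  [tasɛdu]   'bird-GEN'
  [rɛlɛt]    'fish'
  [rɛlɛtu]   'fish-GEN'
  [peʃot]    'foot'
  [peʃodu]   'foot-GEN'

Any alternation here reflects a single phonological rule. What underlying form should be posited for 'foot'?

'foot' shows [t] ~ [d] at the end of the stem ([peʃot] vs [peʃodu]).
But 'fish' keeps [t] in both environments ([rɛlɛt], [rɛlɛtu]), so there is no rule changing /t/ to [d] before the GEN suffix.
The underlying segment must be /d/; voiced obstruents become voiceless word-finally, yielding [t] there.

/peʃod/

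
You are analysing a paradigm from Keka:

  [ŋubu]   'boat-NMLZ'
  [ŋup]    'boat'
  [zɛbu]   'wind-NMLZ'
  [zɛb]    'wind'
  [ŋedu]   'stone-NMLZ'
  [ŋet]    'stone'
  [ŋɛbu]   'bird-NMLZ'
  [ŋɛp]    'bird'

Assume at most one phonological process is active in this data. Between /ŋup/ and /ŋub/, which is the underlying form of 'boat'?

The root 'boat' surfaces as [ŋubu] and [ŋup], with a stem-final [b] ~ [p] alternation.
The stem 'wind' ([zɛbu], [zɛb]) shows [b] unchanged in both environments, so [b] cannot be basic with [p] derived in isolation.
Therefore /p/ is basic and [b] is derived by intervocalic voicing (voiceless stops become voiced between vowels).

/ŋup/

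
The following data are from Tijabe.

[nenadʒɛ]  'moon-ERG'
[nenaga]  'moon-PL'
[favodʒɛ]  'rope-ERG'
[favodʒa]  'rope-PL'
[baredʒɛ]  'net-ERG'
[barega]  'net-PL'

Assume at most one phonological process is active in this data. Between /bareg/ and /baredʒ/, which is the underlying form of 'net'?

The stem for 'net' ends in [dʒ] in [baredʒɛ] but [g] in [barega].
The stem 'rope' ([favodʒɛ], [favodʒa]) shows [dʒ] unchanged in both environments, so [dʒ] cannot be basic with [g] derived before the PL suffix.
Therefore /g/ is basic and [dʒ] is derived by palatalization before a front vowel (/g/ becomes palato-alveolar [dʒ] before a front vowel).

/bareg/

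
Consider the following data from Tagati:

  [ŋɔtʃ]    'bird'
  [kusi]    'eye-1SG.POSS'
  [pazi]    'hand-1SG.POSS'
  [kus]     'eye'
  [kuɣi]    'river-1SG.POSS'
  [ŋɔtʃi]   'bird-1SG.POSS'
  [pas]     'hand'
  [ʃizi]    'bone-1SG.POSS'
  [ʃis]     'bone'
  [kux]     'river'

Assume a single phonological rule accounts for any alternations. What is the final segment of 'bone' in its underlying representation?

In [ʃizi] and [ʃis] the final segment of 'bone' alternates: [z] ~ [s].
But 'eye' keeps [s] in both environments ([kusi], [kus]), so there is no rule changing /s/ to [z] before the 1SG.POSS suffix.
The underlying segment must be /z/; voiced obstruents become voiceless word-finally, yielding [s] there.

/z/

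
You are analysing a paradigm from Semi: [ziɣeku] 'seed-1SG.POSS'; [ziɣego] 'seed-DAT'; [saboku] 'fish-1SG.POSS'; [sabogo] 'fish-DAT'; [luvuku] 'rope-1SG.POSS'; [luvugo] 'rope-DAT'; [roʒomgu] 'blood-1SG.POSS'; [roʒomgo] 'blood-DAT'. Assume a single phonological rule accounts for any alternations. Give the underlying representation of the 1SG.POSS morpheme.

The 1SG.POSS suffix surfaces as [-gu] and [-ku], depending on the final segment of the stem.
By contrast the DAT suffix keeps its initial [g] throughout — that segment must be underlying.
The 1SG.POSS suffix is therefore /-ku/ underlyingly, with post-nasal voicing: voiceless stops become voiced after a nasal.

/-ku/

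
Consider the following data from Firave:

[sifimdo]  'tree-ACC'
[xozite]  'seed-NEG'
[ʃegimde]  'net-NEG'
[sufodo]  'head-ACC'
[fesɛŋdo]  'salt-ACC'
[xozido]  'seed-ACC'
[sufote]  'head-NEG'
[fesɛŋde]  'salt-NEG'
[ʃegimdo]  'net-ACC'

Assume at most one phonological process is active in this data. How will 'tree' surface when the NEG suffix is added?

The NEG morpheme has two allomorphs, [-de] and [-te].
By contrast the ACC suffix keeps its initial [d] throughout — that segment must be underlying.
So the underlying form is /-te/, and voiceless stops become voiced after a nasal.
After 'tree', which ends in a nasal, the suffix surfaces as [-de], giving [sifimde].

[sifimde]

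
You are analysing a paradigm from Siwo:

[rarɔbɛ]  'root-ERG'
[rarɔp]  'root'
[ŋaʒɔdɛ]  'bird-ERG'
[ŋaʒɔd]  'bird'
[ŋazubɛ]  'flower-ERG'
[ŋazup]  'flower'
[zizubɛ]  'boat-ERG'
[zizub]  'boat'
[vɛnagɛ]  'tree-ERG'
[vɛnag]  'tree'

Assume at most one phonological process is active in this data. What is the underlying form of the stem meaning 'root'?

The stem for 'root' ends in [b] in [rarɔbɛ] but [p] in [rarɔp].
But 'boat' keeps [b] in both environments ([zizubɛ], [zizub]), so there is no rule changing /b/ to [p] in isolation.
Therefore /p/ is basic and [b] is derived by intervocalic voicing (voiceless stops become voiced between vowels).

/rarɔp/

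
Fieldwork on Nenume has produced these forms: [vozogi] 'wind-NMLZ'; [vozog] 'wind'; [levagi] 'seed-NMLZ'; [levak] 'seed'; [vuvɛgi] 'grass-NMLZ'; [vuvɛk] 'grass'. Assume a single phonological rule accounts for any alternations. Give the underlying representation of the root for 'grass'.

/vuvɛk/

The root 'grass' surfaces as [vuvɛgi] and [vuvɛk], with a stem-final [g] ~ [k] alternation.
The stem 'wind' ([vozogi], [vozog]) shows [g] unchanged in both environments, so [g] cannot be basic with [k] derived in isolation.
The alternation reflects intervocalic voicing: voiceless stops become voiced between vowels. /k/ is underlying.
Hence 'grass' is /vuvɛk/ underlyingly.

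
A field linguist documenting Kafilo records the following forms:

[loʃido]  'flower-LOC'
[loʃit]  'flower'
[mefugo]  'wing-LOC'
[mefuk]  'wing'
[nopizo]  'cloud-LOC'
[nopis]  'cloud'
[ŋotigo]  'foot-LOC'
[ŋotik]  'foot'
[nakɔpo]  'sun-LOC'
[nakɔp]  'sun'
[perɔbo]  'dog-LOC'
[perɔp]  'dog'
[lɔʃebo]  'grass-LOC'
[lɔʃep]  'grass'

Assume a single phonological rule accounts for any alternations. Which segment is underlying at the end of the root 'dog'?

In [perɔbo] and [perɔp] the final segment of 'dog' alternates: [b] ~ [p].
Compare 'sun', with invariant [p] in [nakɔpo] and [nakɔp]: an analysis with underlying /p/ and a rule producing [b] before the LOC suffix would wrongly predict alternation here too.
Therefore /b/ is basic and [p] is derived by word-final obstruent devoicing (voiced obstruents become voiceless word-finally).

/b/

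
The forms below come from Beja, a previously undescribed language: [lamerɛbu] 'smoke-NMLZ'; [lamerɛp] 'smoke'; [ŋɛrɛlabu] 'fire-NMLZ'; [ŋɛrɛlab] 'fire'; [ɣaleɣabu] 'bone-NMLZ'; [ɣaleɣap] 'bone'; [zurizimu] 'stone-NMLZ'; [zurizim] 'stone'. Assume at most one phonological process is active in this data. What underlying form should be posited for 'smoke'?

/lamerɛp/

The root 'smoke' surfaces as [lamerɛbu] and [lamerɛp], with a stem-final [b] ~ [p] alternation.
But 'fire' keeps [b] in both environments ([ŋɛrɛlabu], [ŋɛrɛlab]), so there is no rule changing /b/ to [p] in isolation.
So /p/ is underlying, and a rule of intervocalic voicing — voiceless stops become voiced between vowels — gives [b].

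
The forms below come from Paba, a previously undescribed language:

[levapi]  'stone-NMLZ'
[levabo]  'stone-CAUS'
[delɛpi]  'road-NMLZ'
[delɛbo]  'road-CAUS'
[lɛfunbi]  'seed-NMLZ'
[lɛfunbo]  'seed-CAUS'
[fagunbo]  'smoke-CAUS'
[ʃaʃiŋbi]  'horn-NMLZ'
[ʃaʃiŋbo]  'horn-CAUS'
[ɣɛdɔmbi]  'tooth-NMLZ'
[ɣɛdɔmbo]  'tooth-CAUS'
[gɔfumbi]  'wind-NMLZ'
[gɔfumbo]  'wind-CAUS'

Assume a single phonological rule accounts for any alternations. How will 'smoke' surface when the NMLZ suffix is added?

[fagunbi]

The NMLZ morpheme has two allomorphs, [-bi] and [-pi].
By contrast the CAUS suffix keeps its initial [b] throughout — that segment must be underlying.
The NMLZ suffix is therefore /-pi/ underlyingly, with post-nasal voicing: voiceless stops become voiced after a nasal.
After 'smoke', which ends in a nasal, the suffix surfaces as [-bi], giving [fagunbi].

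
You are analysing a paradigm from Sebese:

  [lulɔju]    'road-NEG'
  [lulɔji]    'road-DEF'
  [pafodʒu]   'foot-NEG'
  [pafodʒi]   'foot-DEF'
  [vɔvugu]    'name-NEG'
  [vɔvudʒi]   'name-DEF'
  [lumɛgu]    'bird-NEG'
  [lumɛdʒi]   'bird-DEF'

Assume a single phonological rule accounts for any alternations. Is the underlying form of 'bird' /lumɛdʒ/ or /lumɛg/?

The root 'bird' surfaces as [lumɛgu] and [lumɛdʒi], with a stem-final [g] ~ [dʒ] alternation.
But 'foot' keeps [dʒ] in both environments ([pafodʒu], [pafodʒi]), so there is no rule changing /dʒ/ to [g] before the NEG suffix.
The alternation reflects palatalization before a front vowel: /g/ becomes palato-alveolar [dʒ] before a front vowel. /g/ is underlying.

/lumɛg/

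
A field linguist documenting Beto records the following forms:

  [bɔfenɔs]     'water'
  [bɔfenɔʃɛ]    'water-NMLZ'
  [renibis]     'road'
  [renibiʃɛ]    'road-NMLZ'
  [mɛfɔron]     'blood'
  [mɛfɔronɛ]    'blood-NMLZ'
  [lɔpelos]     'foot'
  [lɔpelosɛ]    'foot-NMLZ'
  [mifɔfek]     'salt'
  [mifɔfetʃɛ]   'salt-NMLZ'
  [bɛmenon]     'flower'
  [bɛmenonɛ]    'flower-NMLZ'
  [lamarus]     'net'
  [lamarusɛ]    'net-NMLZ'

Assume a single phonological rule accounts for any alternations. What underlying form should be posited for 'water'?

/bɔfenɔʃ/

The stem for 'water' ends in [s] in [bɔfenɔs] but [ʃ] in [bɔfenɔʃɛ].
The stem 'net' ([lamarus], [lamarusɛ]) shows [s] unchanged in both environments, so [s] cannot be basic with [ʃ] derived before the NMLZ suffix.
So /ʃ/ is underlying, and a rule of depalatalization — palato-alveolar /tʃ/ and /ʃ/ become [k] and [s] when no front vowel follows — gives [s].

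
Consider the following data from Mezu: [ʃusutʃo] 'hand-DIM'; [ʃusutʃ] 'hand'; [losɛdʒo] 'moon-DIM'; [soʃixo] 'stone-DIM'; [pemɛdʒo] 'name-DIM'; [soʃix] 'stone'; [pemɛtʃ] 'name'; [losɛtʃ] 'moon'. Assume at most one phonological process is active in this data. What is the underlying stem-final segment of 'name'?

/dʒ/

In [pemɛdʒo] and [pemɛtʃ] the final segment of 'name' alternates: [dʒ] ~ [tʃ].
If /tʃ/ were underlying and a rule turned it into [dʒ] before the DIM suffix, 'hand' would also alternate; but it has [tʃ] in both [ʃusutʃo] and [ʃusutʃ].
The alternation reflects word-final obstruent devoicing: voiced obstruents become voiceless word-finally. /dʒ/ is underlying.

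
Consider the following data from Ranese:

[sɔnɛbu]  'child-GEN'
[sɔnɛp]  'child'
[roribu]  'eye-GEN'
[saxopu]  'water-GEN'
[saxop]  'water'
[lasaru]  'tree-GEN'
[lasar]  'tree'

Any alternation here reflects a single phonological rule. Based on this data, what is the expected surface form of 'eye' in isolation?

[rorip]

In [sɔnɛbu] and [sɔnɛp] the final segment of 'child' alternates: [b] ~ [p].
The stem 'water' ([saxopu], [saxop]) shows [p] unchanged in both environments, so [p] cannot be basic with [b] derived before the GEN suffix.
Therefore /b/ is basic and [p] is derived by word-final obstruent devoicing (voiced obstruents become voiceless word-finally).
From [roribu] the stem 'eye' is /rorib/; word-finally this yields [rorip].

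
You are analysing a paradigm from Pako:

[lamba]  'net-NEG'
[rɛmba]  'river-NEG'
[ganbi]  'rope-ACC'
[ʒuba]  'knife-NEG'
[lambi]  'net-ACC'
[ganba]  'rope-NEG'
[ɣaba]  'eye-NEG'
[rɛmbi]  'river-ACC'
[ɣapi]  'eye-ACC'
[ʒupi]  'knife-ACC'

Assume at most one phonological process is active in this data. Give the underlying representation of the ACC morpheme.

The ACC suffix surfaces as [-bi] and [-pi], depending on the final segment of the stem.
By contrast the NEG suffix keeps its initial [b] throughout — that segment must be underlying.
The ACC suffix is therefore /-pi/ underlyingly, with post-nasal voicing: voiceless stops become voiced after a nasal.

/-pi/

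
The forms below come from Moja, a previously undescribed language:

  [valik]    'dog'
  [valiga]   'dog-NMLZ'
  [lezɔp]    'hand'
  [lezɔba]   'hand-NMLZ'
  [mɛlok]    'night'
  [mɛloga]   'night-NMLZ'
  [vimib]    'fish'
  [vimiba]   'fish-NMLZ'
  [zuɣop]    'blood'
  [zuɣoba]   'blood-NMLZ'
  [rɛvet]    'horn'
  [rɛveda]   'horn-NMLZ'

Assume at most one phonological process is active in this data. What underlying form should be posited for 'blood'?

In [zuɣop] and [zuɣoba] the final segment of 'blood' alternates: [p] ~ [b].
But 'fish' keeps [b] in both environments ([vimib], [vimiba]), so there is no rule changing /b/ to [p] in isolation.
So /p/ is underlying, and a rule of intervocalic voicing — voiceless stops become voiced between vowels — gives [b].
So 'blood' = /zuɣop/.

/zuɣop/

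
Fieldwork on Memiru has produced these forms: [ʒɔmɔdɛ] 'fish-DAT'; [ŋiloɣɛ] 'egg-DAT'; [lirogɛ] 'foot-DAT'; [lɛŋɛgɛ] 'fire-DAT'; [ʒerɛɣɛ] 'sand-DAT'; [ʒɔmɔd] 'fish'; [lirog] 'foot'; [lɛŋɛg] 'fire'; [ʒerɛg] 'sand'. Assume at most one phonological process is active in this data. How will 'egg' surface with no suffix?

In [ʒerɛɣɛ] and [ʒerɛg] the final segment of 'sand' alternates: [ɣ] ~ [g].
If /g/ were underlying and a rule turned it into [ɣ] before the DAT suffix, 'fire' would also alternate; but it has [g] in both [lɛŋɛgɛ] and [lɛŋɛg].
The underlying segment must be /ɣ/; voiced fricatives become stops word-finally, yielding [g] there.
The one attested form of 'egg', [ŋiloɣɛ], shows underlying /ŋiloɣ/. Applying the same rule word-finally gives [ŋilog].

[ŋilog]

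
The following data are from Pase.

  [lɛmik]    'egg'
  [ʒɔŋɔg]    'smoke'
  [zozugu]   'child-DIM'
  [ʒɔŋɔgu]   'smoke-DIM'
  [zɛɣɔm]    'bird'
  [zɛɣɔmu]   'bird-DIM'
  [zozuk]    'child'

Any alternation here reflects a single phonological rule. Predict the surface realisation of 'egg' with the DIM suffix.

In [zozugu] and [zozuk] the final segment of 'child' alternates: [g] ~ [k].
Compare 'smoke', with invariant [g] in [ʒɔŋɔgu] and [ʒɔŋɔg]: an analysis with underlying /g/ and a rule producing [k] in isolation would wrongly predict alternation here too.
Therefore /k/ is basic and [g] is derived by intervocalic voicing (voiceless stops become voiced between vowels).
From [lɛmik] the stem 'egg' is /lɛmik/; between vowels this yields [lɛmigu].

[lɛmigu]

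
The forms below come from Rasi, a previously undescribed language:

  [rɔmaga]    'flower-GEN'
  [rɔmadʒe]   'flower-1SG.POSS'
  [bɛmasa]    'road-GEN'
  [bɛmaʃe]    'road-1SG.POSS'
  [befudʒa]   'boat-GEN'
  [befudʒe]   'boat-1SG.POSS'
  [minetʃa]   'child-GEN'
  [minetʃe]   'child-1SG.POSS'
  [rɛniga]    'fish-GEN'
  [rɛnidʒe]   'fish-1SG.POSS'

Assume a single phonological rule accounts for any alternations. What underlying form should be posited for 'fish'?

The root 'fish' surfaces as [rɛniga] and [rɛnidʒe], with a stem-final [g] ~ [dʒ] alternation.
But 'boat' keeps [dʒ] in both environments ([befudʒa], [befudʒe]), so there is no rule changing /dʒ/ to [g] before the GEN suffix.
The alternation reflects palatalization before a front vowel: /g/ and /s/ become palato-alveolar [dʒ] and [ʃ] before a front vowel. /g/ is underlying.
The underlying form of 'fish' is therefore /rɛnig/.

/rɛnig/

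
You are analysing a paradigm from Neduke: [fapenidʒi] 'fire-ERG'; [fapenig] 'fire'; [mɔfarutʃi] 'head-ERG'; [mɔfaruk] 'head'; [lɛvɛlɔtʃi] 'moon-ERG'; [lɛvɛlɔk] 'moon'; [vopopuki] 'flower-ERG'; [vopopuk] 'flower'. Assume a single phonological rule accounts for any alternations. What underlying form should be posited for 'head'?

'head' shows [tʃ] ~ [k] at the end of the stem ([mɔfarutʃi] vs [mɔfaruk]).
If /k/ were underlying and a rule turned it into [tʃ] before the ERG suffix, 'flower' would also alternate; but it has [k] in both [vopopuki] and [vopopuk].
Therefore /tʃ/ is basic and [k] is derived by depalatalization (palato-alveolar /tʃ/ and /dʒ/ become [k] and [g] when no front vowel follows).

/mɔfarutʃ/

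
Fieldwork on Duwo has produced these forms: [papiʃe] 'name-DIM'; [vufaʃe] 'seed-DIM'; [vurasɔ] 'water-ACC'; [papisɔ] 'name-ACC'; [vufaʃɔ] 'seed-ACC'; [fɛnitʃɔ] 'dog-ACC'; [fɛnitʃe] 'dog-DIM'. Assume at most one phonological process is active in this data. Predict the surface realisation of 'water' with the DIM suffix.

[vuraʃe]

In [papisɔ] and [papiʃe] the final segment of 'name' alternates: [s] ~ [ʃ].
Compare 'seed', with invariant [ʃ] in [vufaʃɔ] and [vufaʃe]: an analysis with underlying /ʃ/ and a rule producing [s] before the ACC suffix would wrongly predict alternation here too.
Therefore /s/ is basic and [ʃ] is derived by palatalization before a front vowel (/s/ becomes palato-alveolar [ʃ] before a front vowel).
From [vurasɔ] the stem 'water' is /vuras/; before a front vowel this yields [vuraʃe].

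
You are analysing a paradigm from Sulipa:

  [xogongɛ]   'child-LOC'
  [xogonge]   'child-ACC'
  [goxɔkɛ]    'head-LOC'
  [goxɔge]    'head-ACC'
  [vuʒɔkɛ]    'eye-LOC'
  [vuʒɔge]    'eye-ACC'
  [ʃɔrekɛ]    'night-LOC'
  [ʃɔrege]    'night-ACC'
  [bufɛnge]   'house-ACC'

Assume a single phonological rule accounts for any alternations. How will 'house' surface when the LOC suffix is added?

The LOC morpheme has two allomorphs, [-gɛ] and [-kɛ].
The ACC suffix, which begins with [g], is invariant after every stem; so [g] is not altered by any rule here.
So the underlying form is /-kɛ/, and voiceless stops become voiced after a nasal.
After 'house', which ends in a nasal, the suffix surfaces as [-gɛ], giving [bufɛngɛ].

[bufɛngɛ]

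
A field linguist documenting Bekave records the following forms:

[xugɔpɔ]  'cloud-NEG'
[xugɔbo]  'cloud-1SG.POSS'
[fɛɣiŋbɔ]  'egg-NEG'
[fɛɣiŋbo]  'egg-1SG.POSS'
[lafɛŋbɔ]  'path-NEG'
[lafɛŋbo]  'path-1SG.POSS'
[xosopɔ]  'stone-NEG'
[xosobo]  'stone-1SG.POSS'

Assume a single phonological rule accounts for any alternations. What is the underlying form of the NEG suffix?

/-pɔ/

The NEG morpheme has two allomorphs, [-bɔ] and [-pɔ].
The 1SG.POSS suffix, which begins with [b], is invariant after every stem; so [b] is not altered by any rule here.
So the underlying form is /-pɔ/, and voiceless stops become voiced after a nasal.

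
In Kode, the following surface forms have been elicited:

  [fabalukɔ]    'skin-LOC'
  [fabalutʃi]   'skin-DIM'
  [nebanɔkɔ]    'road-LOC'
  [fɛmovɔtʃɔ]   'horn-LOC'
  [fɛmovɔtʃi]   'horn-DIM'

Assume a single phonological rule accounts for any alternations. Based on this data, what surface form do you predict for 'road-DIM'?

[nebanɔtʃi]

The root 'skin' surfaces as [fabalukɔ] and [fabalutʃi], with a stem-final [k] ~ [tʃ] alternation.
Compare 'horn', with invariant [tʃ] in [fɛmovɔtʃɔ] and [fɛmovɔtʃi]: an analysis with underlying /tʃ/ and a rule producing [k] before the LOC suffix would wrongly predict alternation here too.
So /k/ is underlying, and a rule of palatalization before a front vowel — /k/ becomes palato-alveolar [tʃ] before a front vowel — gives [tʃ].
From [nebanɔkɔ] the stem 'road' is /nebanɔk/; before a front vowel this yields [nebanɔtʃi].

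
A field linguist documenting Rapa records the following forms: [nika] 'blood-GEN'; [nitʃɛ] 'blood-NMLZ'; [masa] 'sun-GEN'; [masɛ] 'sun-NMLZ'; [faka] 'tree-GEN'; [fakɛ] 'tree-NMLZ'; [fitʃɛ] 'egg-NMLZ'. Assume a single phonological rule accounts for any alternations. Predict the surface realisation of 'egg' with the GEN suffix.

[fika]

The root 'blood' surfaces as [nika] and [nitʃɛ], with a stem-final [k] ~ [tʃ] alternation.
Compare 'tree', with invariant [k] in [faka] and [fakɛ]: an analysis with underlying /k/ and a rule producing [tʃ] before the NMLZ suffix would wrongly predict alternation here too.
The underlying segment must be /tʃ/; palato-alveolar /tʃ/ becomes [k] when no front vowel follows, yielding [k] there.
From [fitʃɛ] the stem 'egg' is /fitʃ/; when no front vowel follows this yields [fika].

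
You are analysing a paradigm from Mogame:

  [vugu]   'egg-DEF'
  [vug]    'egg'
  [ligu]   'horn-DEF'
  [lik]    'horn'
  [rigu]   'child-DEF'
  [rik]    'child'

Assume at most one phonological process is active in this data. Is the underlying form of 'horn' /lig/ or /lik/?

The stem for 'horn' ends in [g] in [ligu] but [k] in [lik].
The stem 'egg' ([vugu], [vug]) shows [g] unchanged in both environments, so [g] cannot be basic with [k] derived in isolation.
Therefore /k/ is basic and [g] is derived by intervocalic voicing (voiceless stops become voiced between vowels).

/lik/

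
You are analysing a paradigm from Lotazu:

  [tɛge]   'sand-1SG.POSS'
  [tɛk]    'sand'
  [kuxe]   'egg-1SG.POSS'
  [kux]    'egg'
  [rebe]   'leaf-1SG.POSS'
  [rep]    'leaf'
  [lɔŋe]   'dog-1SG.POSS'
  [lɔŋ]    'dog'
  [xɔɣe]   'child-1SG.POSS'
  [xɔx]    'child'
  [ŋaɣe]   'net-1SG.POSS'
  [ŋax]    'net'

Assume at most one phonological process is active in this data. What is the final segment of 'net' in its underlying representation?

/ɣ/

The stem for 'net' ends in [ɣ] in [ŋaɣe] but [x] in [ŋax].
But 'egg' keeps [x] in both environments ([kuxe], [kux]), so there is no rule changing /x/ to [ɣ] before the 1SG.POSS suffix.
Therefore /ɣ/ is basic and [x] is derived by word-final obstruent devoicing (voiced obstruents become voiceless word-finally).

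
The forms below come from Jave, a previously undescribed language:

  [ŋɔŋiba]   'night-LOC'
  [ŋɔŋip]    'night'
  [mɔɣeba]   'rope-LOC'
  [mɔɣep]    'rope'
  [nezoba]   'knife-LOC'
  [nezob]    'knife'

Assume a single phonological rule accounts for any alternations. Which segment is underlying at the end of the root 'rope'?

/p/

'rope' shows [b] ~ [p] at the end of the stem ([mɔɣeba] vs [mɔɣep]).
If /b/ were underlying and a rule turned it into [p] in isolation, 'knife' would also alternate; but it has [b] in both [nezoba] and [nezob].
The alternation reflects intervocalic voicing: voiceless stops become voiced between vowels. /p/ is underlying.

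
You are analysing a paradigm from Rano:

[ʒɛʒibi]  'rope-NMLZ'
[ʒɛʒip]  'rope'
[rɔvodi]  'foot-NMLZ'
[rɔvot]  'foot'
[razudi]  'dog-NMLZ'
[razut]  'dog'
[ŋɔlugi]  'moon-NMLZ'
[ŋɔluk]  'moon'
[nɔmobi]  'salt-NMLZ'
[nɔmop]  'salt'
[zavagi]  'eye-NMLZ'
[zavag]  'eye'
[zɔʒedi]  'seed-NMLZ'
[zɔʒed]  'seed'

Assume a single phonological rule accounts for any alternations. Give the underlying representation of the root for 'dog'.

The root 'dog' surfaces as [razudi] and [razut], with a stem-final [d] ~ [t] alternation.
If /d/ were underlying and a rule turned it into [t] in isolation, 'seed' would also alternate; but it has [d] in both [zɔʒedi] and [zɔʒed].
Therefore /t/ is basic and [d] is derived by intervocalic voicing (voiceless stops become voiced between vowels).

/razut/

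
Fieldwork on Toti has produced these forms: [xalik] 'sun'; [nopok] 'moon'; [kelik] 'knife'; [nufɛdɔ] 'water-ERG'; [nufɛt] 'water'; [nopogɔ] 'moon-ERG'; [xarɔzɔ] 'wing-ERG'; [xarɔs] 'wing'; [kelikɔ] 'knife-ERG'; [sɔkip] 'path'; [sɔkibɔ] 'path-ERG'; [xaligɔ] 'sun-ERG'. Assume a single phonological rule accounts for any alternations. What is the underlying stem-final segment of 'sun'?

The stem for 'sun' ends in [k] in [xalik] but [g] in [xaligɔ].
If /k/ were underlying and a rule turned it into [g] before the ERG suffix, 'knife' would also alternate; but it has [k] in both [kelik] and [kelikɔ].
The underlying segment must be /g/; voiced obstruents become voiceless word-finally, yielding [k] there.

/g/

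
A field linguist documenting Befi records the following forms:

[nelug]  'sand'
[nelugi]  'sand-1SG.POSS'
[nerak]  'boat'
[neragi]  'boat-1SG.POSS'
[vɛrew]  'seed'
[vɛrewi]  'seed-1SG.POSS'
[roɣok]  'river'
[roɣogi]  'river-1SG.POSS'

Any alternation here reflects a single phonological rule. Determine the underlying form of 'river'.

The root 'river' surfaces as [roɣok] and [roɣogi], with a stem-final [k] ~ [g] alternation.
If /g/ were underlying and a rule turned it into [k] in isolation, 'sand' would also alternate; but it has [g] in both [nelug] and [nelugi].
The alternation reflects intervocalic voicing: voiceless stops become voiced between vowels. /k/ is underlying.
Hence 'river' is /roɣok/ underlyingly.

/roɣok/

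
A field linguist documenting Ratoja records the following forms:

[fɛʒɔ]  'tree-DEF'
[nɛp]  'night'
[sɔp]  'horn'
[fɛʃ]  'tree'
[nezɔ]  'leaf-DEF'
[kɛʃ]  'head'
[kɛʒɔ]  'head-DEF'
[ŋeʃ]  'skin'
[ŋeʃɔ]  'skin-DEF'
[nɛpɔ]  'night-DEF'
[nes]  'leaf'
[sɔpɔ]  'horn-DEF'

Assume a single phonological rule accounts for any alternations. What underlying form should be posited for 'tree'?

The stem for 'tree' ends in [ʒ] in [fɛʒɔ] but [ʃ] in [fɛʃ].
Compare 'skin', with invariant [ʃ] in [ŋeʃɔ] and [ŋeʃ]: an analysis with underlying /ʃ/ and a rule producing [ʒ] before the DEF suffix would wrongly predict alternation here too.
The underlying segment must be /ʒ/; voiced obstruents become voiceless word-finally, yielding [ʃ] there.

/fɛʒ/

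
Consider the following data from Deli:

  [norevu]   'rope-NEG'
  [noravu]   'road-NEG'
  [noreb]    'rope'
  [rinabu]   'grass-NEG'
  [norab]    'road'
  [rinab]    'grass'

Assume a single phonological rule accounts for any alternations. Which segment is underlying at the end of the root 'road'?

/v/

The stem for 'road' ends in [b] in [norab] but [v] in [noravu].
The stem 'grass' ([rinab], [rinabu]) shows [b] unchanged in both environments, so [b] cannot be basic with [v] derived before the NEG suffix.
The alternation reflects word-final hardening: voiced fricatives become stops word-finally. /v/ is underlying.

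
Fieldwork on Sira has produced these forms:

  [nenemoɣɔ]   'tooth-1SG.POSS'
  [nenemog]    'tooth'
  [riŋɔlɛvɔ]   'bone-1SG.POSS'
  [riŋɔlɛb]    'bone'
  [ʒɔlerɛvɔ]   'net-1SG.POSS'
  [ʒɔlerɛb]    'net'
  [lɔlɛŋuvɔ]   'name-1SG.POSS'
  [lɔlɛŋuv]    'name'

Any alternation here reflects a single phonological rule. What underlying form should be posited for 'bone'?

In [riŋɔlɛvɔ] and [riŋɔlɛb] the final segment of 'bone' alternates: [v] ~ [b].
But 'name' keeps [v] in both environments ([lɔlɛŋuvɔ], [lɔlɛŋuv]), so there is no rule changing /v/ to [b] in isolation.
The alternation reflects intervocalic spirantization: voiced stops become fricatives between vowels. /b/ is underlying.
The underlying form of 'bone' is therefore /riŋɔlɛb/.

/riŋɔlɛb/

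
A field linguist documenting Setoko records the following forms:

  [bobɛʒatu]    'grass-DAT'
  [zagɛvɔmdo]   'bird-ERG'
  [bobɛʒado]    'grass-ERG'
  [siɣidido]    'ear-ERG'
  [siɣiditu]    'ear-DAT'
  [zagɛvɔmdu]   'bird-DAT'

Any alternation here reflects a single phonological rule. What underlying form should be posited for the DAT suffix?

/-tu/

The DAT morpheme has two allomorphs, [-du] and [-tu].
The ERG suffix, which begins with [d], is invariant after every stem; so [d] is not altered by any rule here.
The DAT suffix is therefore /-tu/ underlyingly, with post-nasal voicing: voiceless stops become voiced after a nasal.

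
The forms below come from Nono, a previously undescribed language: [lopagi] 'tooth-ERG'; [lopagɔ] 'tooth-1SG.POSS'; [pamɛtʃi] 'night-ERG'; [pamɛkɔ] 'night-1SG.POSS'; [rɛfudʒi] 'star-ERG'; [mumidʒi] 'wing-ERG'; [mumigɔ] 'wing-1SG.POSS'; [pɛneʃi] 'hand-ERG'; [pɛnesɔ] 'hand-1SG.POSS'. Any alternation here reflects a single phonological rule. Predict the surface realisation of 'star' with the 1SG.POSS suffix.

The root 'wing' surfaces as [mumidʒi] and [mumigɔ], with a stem-final [dʒ] ~ [g] alternation.
Compare 'tooth', with invariant [g] in [lopagi] and [lopagɔ]: an analysis with underlying /g/ and a rule producing [dʒ] before the ERG suffix would wrongly predict alternation here too.
The underlying segment must be /dʒ/; palato-alveolar /tʃ/, /dʒ/ and /ʃ/ become [k], [g] and [s] when no front vowel follows, yielding [g] there.
The one attested form of 'star', [rɛfudʒi], shows underlying /rɛfudʒ/. Applying the same rule when no front vowel follows gives [rɛfugɔ].

[rɛfugɔ]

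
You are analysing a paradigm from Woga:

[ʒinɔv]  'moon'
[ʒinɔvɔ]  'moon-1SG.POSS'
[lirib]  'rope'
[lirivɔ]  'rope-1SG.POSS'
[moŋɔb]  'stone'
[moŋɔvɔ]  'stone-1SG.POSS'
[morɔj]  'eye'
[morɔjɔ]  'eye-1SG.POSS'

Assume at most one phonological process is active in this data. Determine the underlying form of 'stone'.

/moŋɔb/

'stone' shows [b] ~ [v] at the end of the stem ([moŋɔb] vs [moŋɔvɔ]).
The stem 'moon' ([ʒinɔv], [ʒinɔvɔ]) shows [v] unchanged in both environments, so [v] cannot be basic with [b] derived in isolation.
The underlying segment must be /b/; voiced stops become fricatives between vowels, yielding [v] there.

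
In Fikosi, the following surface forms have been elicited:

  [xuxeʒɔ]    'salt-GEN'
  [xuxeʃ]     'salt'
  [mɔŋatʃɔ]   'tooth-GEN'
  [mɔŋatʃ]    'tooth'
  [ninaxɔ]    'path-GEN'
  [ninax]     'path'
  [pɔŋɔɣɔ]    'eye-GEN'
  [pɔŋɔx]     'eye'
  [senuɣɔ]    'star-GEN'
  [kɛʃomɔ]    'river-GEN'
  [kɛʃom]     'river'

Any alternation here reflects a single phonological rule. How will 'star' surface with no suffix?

In [pɔŋɔɣɔ] and [pɔŋɔx] the final segment of 'eye' alternates: [ɣ] ~ [x].
If /x/ were underlying and a rule turned it into [ɣ] before the GEN suffix, 'path' would also alternate; but it has [x] in both [ninaxɔ] and [ninax].
The alternation reflects word-final obstruent devoicing: voiced obstruents become voiceless word-finally. /ɣ/ is underlying.
From [senuɣɔ] the stem 'star' is /senuɣ/; word-finally this yields [senux].

[senux]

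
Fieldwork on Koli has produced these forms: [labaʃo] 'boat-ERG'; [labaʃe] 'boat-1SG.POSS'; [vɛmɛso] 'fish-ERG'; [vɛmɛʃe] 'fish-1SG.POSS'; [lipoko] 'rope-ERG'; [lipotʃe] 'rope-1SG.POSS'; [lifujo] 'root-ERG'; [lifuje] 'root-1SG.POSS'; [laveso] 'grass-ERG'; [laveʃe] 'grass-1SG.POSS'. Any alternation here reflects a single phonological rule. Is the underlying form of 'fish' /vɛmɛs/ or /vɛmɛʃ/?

In [vɛmɛso] and [vɛmɛʃe] the final segment of 'fish' alternates: [s] ~ [ʃ].
The stem 'boat' ([labaʃo], [labaʃe]) shows [ʃ] unchanged in both environments, so [ʃ] cannot be basic with [s] derived before the ERG suffix.
The alternation reflects palatalization before a front vowel: /k/ and /s/ become palato-alveolar [tʃ] and [ʃ] before a front vowel. /s/ is underlying.

/vɛmɛs/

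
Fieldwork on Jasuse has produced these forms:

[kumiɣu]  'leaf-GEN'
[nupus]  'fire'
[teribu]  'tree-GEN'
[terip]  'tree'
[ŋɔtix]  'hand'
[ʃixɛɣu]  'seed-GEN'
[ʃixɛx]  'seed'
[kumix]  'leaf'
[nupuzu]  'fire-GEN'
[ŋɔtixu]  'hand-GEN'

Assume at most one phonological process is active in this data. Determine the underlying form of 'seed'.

/ʃixɛɣ/

'seed' shows [x] ~ [ɣ] at the end of the stem ([ʃixɛx] vs [ʃixɛɣu]).
Compare 'hand', with invariant [x] in [ŋɔtix] and [ŋɔtixu]: an analysis with underlying /x/ and a rule producing [ɣ] before the GEN suffix would wrongly predict alternation here too.
Therefore /ɣ/ is basic and [x] is derived by word-final obstruent devoicing (voiced obstruents become voiceless word-finally).
Hence 'seed' is /ʃixɛɣ/ underlyingly.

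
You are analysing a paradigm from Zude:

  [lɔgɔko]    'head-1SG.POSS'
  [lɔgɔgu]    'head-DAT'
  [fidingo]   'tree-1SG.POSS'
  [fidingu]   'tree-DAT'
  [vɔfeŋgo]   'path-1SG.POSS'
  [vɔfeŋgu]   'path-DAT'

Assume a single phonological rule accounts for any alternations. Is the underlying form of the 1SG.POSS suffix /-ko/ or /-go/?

The 1SG.POSS morpheme has two allomorphs, [-go] and [-ko].
By contrast the DAT suffix keeps its initial [g] throughout — that segment must be underlying.
So the underlying form is /-ko/, and voiceless stops become voiced after a nasal.

/-ko/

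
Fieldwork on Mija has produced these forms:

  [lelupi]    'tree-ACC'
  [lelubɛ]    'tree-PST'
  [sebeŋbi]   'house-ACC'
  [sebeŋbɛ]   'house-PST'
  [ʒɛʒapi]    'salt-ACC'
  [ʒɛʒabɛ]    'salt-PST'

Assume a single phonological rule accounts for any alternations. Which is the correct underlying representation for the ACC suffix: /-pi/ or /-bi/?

/-pi/

The ACC morpheme has two allomorphs, [-bi] and [-pi].
By contrast the PST suffix keeps its initial [b] throughout — that segment must be underlying.
The ACC suffix is therefore /-pi/ underlyingly, with post-nasal voicing: voiceless stops become voiced after a nasal.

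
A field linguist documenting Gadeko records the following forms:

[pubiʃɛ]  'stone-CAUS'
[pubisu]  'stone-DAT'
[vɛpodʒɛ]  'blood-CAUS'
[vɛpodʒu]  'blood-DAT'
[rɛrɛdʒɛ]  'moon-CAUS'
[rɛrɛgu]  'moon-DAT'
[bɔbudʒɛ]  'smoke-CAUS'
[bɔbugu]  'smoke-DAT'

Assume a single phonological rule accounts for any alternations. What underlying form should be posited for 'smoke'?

/bɔbug/

In [bɔbudʒɛ] and [bɔbugu] the final segment of 'smoke' alternates: [dʒ] ~ [g].
But 'blood' keeps [dʒ] in both environments ([vɛpodʒɛ], [vɛpodʒu]), so there is no rule changing /dʒ/ to [g] before the DAT suffix.
The alternation reflects palatalization before a front vowel: /g/ and /s/ become palato-alveolar [dʒ] and [ʃ] before a front vowel. /g/ is underlying.
Hence 'smoke' is /bɔbug/ underlyingly.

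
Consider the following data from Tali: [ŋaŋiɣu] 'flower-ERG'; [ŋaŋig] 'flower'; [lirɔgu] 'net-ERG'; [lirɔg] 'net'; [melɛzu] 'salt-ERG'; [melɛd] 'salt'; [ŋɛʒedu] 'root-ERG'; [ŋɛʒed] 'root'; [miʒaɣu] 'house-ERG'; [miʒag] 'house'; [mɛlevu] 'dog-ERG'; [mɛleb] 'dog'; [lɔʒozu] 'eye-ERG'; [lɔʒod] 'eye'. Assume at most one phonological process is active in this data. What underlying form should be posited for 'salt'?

/melɛz/

The root 'salt' surfaces as [melɛzu] and [melɛd], with a stem-final [z] ~ [d] alternation.
The stem 'root' ([ŋɛʒedu], [ŋɛʒed]) shows [d] unchanged in both environments, so [d] cannot be basic with [z] derived before the ERG suffix.
The underlying segment must be /z/; voiced fricatives become stops word-finally, yielding [d] there.
Hence 'salt' is /melɛz/ underlyingly.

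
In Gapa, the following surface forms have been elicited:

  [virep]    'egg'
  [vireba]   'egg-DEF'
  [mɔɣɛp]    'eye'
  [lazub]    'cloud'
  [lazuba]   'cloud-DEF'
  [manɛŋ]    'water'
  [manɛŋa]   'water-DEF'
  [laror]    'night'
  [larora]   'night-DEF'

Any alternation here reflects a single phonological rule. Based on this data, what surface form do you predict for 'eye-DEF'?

The root 'egg' surfaces as [virep] and [vireba], with a stem-final [p] ~ [b] alternation.
The stem 'cloud' ([lazub], [lazuba]) shows [b] unchanged in both environments, so [b] cannot be basic with [p] derived in isolation.
The alternation reflects intervocalic voicing: voiceless stops become voiced between vowels. /p/ is underlying.
The one attested form of 'eye', [mɔɣɛp], shows underlying /mɔɣɛp/. Applying the same rule between vowels gives [mɔɣɛba].

[mɔɣɛba]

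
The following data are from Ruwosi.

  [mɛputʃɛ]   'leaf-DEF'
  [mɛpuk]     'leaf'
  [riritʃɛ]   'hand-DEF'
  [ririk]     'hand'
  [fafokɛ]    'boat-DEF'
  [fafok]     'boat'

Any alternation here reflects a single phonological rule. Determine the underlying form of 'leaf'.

The root 'leaf' surfaces as [mɛputʃɛ] and [mɛpuk], with a stem-final [tʃ] ~ [k] alternation.
But 'boat' keeps [k] in both environments ([fafokɛ], [fafok]), so there is no rule changing /k/ to [tʃ] before the DEF suffix.
The alternation reflects depalatalization: palato-alveolar /tʃ/ becomes [k] when no front vowel follows. /tʃ/ is underlying.
Hence 'leaf' is /mɛputʃ/ underlyingly.

/mɛputʃ/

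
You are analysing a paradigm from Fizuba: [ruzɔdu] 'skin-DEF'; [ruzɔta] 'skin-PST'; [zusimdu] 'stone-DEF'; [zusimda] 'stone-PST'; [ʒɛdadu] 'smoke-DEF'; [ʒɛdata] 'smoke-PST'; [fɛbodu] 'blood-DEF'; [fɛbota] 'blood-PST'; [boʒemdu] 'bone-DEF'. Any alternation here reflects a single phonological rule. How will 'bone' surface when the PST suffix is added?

The PST suffix surfaces as [-da] and [-ta], depending on the final segment of the stem.
By contrast the DEF suffix keeps its initial [d] throughout — that segment must be underlying.
So the underlying form is /-ta/, and voiceless stops become voiced after a nasal.
After 'bone', which ends in a nasal, the suffix surfaces as [-da], giving [boʒemda].

[boʒemda]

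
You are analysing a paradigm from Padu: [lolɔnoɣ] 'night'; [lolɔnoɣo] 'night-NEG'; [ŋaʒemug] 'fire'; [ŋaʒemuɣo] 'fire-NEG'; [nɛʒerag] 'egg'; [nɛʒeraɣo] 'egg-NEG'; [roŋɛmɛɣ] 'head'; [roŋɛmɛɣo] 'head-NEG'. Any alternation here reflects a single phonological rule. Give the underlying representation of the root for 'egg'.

/nɛʒerag/

'egg' shows [g] ~ [ɣ] at the end of the stem ([nɛʒerag] vs [nɛʒeraɣo]).
But 'night' keeps [ɣ] in both environments ([lolɔnoɣ], [lolɔnoɣo]), so there is no rule changing /ɣ/ to [g] in isolation.
So /g/ is underlying, and a rule of intervocalic spirantization — voiced stops become fricatives between vowels — gives [ɣ].
The underlying form of 'egg' is therefore /nɛʒerag/.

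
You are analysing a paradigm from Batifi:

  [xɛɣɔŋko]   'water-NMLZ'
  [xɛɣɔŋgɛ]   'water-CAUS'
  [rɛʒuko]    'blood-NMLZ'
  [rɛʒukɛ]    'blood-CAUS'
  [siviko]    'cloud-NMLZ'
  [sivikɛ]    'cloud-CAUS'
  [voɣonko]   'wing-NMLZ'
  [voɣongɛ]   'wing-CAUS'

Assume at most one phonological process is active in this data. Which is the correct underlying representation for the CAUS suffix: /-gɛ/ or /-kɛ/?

/-gɛ/

The CAUS suffix surfaces as [-gɛ] and [-kɛ], depending on the final segment of the stem.
The NMLZ suffix, which begins with [k], is invariant after every stem; so [k] is not altered by any rule here.
The CAUS suffix is therefore /-gɛ/ underlyingly, with post-vocalic devoicing: voiced stops become voiceless after a vowel.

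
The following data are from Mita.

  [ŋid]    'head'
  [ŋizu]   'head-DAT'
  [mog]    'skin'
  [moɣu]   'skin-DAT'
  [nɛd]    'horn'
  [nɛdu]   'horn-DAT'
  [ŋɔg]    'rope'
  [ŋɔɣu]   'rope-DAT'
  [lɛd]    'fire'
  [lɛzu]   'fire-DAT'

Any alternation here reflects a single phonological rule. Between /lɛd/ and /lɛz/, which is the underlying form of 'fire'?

/lɛz/

'fire' shows [d] ~ [z] at the end of the stem ([lɛd] vs [lɛzu]).
Compare 'horn', with invariant [d] in [nɛd] and [nɛdu]: an analysis with underlying /d/ and a rule producing [z] before the DAT suffix would wrongly predict alternation here too.
Therefore /z/ is basic and [d] is derived by word-final hardening (voiced fricatives become stops word-finally).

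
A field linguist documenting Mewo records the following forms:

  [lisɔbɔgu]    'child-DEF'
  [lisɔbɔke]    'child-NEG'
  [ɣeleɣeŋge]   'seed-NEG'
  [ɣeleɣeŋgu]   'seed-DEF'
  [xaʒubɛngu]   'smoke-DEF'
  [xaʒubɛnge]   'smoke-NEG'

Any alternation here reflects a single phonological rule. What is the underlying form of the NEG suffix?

The NEG morpheme has two allomorphs, [-ge] and [-ke].
The DEF suffix, which begins with [g], is invariant after every stem; so [g] is not altered by any rule here.
The NEG suffix is therefore /-ke/ underlyingly, with post-nasal voicing: voiceless stops become voiced after a nasal.

/-ke/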